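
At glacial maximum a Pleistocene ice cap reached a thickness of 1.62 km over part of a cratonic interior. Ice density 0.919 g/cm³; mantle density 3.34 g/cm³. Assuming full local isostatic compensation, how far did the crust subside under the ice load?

0.446 km

Isostatic balance requires: the ice load ρ_ice t is balanced by mantle displaced below, ρ_m s.
s = t ρ_ice / ρ_m = 1.62 km × 0.919/3.34 = 0.446 km.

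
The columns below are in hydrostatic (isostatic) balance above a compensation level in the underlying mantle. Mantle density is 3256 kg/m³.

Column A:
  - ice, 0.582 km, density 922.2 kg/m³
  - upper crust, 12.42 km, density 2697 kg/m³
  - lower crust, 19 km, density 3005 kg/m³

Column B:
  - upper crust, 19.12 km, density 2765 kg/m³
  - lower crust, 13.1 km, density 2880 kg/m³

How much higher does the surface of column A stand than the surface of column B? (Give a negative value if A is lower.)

For any compensation level in the mantle, the mantle terms cancel and isostasy reduces to e = (Σt_A − Σt_B) − (Σ(ρt)_A − Σ(ρt)_B) / ρ_m.
Σt_A = 32.002 km; Σt_B = 32.22 km; Σ(ρt)_A = 91128.4604; Σ(ρt)_B = 90594.8 (in km·kg/m³).
e = (32.002 − 32.22) − (91128.4604 − 90594.8) / 3256 = −0.382 km.

−0.382 km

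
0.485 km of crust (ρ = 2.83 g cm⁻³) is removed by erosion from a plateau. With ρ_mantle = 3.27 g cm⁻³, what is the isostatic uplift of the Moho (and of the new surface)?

0.42 km

Unloading: uplift u = e ρ_c/ρ_m = 0.485 km × 2.83/3.27 = 0.42 km.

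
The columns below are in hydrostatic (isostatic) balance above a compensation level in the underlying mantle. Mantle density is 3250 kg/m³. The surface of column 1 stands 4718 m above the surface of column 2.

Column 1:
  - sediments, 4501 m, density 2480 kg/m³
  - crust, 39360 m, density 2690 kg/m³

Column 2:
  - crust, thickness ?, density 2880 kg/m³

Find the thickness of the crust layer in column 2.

27500 m

Take the compensation level at the base of the deeper column (depth z_c below the surface of column 1) and equate Σ ρ_i t_i down to z_c; mantle fills any gap and the z_c terms cancel.
Column 1: 4501×2480 + 39360×2690 + (z_c − 43861)×3250
Column 2: 4718×0 + x×2880 + (z_c − 4718 − 0 − x)×3250
The z_c×3250 term appears on both sides and cancels. Collect the known terms of each column as K = Σ(ρt)_known − 3250 × (depth of known layers): K_1 = 117040880 − 3250×43861 = −25507370; K_2 = 0 − 3250×(4718 + 0) = −15333500.
Balance: K_1 = K_2 − x×(3250 − 2880), so x = (K_2 − K_1)/(3250 − 2880) = 10173900/370 = 27500 m.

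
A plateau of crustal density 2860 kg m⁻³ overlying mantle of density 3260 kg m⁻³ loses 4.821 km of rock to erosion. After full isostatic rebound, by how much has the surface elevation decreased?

Rebound u = e ρ_c/ρ_m = 4.821 km × 2860/3260 = 4.229 km.
Net surface drop = e − u = 4.821 km − 4.229 km = e (ρ_m − ρ_c)/ρ_m = 0.592 km.

0.592 km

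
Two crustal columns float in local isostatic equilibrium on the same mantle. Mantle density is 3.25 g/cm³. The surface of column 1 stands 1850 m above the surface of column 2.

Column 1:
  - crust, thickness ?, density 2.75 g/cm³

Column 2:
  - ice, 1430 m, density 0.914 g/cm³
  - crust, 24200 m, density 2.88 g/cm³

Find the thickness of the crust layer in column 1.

Take the compensation level at the base of the deeper column (depth z_c below the surface of column 1) and equate Σ ρ_i t_i down to z_c; mantle fills any gap and the z_c terms cancel.
Column 1: x×2.75 + (z_c − 0 − x)×3.25
Column 2: 1850×0 + 1430×0.914 + 24200×2.88 + (z_c − 1850 − 25630)×3.25
The z_c×3.25 term appears on both sides and cancels. Collect the known terms of each column as K = Σ(ρt)_known − 3.25 × (depth of known layers): K_1 = 0 − 3.25×0 = 0; K_2 = 71003.02 − 3.25×(1850 + 25630) = −18306.98.
Balance: K_1 − x×(3.25 − 2.75) = K_2, so x = (K_1 − K_2)/(3.25 − 2.75) = 18307/0.5 = 36600 m.

36600 m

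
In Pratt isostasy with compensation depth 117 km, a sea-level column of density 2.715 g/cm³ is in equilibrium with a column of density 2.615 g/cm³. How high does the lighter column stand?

4.47 km

ρ_ref D = ρ (D + h) → h = D (ρ_ref − ρ)/ρ.
h = 117 km × (2.715 − 2.615)/2.615 = 4.47 km.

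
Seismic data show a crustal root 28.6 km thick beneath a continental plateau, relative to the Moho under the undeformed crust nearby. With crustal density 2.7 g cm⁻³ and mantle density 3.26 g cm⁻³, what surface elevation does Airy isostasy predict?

5.93 km

Balancing pressure at the compensation depth: ρ_c h = (ρ_m − ρ_c) r.
h = r (ρ_m − ρ_c) / ρ_c = 28.6 km × (3.26 − 2.7) / 2.7 = 5.93 km.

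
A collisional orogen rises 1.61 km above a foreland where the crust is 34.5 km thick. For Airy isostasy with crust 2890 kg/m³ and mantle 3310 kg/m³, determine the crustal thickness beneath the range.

47.2 km

Root depth r = h ρ_c / (ρ_m − ρ_c) = 1.61 km × 2890 / 420 = 11.08 km.
Total thickness = T + h + r = 34.5 km + 1.61 km + 11.08 km = 47.2 km.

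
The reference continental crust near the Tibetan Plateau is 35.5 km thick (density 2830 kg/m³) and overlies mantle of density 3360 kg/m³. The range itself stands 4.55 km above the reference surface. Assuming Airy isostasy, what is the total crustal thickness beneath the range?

Root depth r = h ρ_c / (ρ_m − ρ_c) = 4.55 km × 2830 / 530 = 24.3 km.
Total thickness = T + h + r = 35.5 km + 4.55 km + 24.3 km = 64.3 km.

64.3 km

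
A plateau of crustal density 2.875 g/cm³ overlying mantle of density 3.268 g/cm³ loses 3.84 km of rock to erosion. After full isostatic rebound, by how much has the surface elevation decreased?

0.462 km

Rebound u = e ρ_c/ρ_m = 3.84 km × 2.875/3.268 = 3.378 km.
Net surface drop = e − u = 3.84 km − 3.378 km = e (ρ_m − ρ_c)/ρ_m = 0.462 km.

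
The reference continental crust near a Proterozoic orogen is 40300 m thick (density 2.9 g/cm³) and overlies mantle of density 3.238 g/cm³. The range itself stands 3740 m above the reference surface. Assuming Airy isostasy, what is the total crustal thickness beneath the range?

76100 m

Root depth r = h ρ_c / (ρ_m − ρ_c) = 3740 m × 2.9 / 0.338 = 32090 m.
Total thickness = T + h + r = 40300 m + 3740 m + 32090 m = 76100 m.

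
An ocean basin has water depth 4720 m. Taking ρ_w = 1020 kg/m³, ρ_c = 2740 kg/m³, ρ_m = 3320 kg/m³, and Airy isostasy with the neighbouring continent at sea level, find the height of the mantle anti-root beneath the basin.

14000 m

In Airy isostatic equilibrium: replacing crust with seawater at the top is compensated by replacing crust with mantle at the base: d (ρ_c − ρ_w) = a (ρ_m − ρ_c).
a = d (ρ_c − ρ_w)/(ρ_m − ρ_c) = 4720 m × 1720/580 = 14000 m.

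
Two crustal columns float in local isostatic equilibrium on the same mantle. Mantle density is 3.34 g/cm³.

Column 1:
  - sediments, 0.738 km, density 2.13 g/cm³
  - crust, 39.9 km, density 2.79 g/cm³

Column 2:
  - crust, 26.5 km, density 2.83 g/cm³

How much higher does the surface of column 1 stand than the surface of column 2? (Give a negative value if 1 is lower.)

For any compensation level in the mantle, the mantle terms cancel and isostasy reduces to e = (Σt_1 − Σt_2) − (Σ(ρt)_1 − Σ(ρt)_2) / ρ_m.
Σt_1 = 40.638 km; Σt_2 = 26.5 km; Σ(ρt)_1 = 112.89294; Σ(ρt)_2 = 74.995 (in km·g/cm³).
e = (40.638 − 26.5) − (112.89294 − 74.995) / 3.34 = 2.79 km.

2.79 km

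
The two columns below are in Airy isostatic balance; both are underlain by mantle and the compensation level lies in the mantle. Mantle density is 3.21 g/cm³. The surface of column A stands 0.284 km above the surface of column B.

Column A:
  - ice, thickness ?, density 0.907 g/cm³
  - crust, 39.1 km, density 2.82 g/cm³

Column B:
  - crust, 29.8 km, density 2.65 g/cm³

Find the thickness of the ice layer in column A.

Take the compensation level at the base of the deeper column (depth z_c below the surface of column A) and equate Σ ρ_i t_i down to z_c; mantle fills any gap and the z_c terms cancel.
Column A: x×0.907 + 39.1×2.82 + (z_c − 39.1 − x)×3.21
Column B: 0.284×0 + 29.8×2.65 + (z_c − 0.284 − 29.8)×3.21
The z_c×3.21 term appears on both sides and cancels. Collect the known terms of each column as K = Σ(ρt)_known − 3.21 × (depth of known layers): K_A = 110.262 − 3.21×39.1 = −15.249; K_B = 78.97 − 3.21×(0.284 + 29.8) = −17.59964.
Balance: K_A − x×(3.21 − 0.907) = K_B, so x = (K_A − K_B)/(3.21 − 0.907) = 2.35064/2.303 = 1.02 km.

1.02 km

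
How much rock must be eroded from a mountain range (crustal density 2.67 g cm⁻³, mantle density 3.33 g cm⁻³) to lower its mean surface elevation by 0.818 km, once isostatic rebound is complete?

Net drop Δ = e − u = e − e ρ_c/ρ_m = e (ρ_m − ρ_c)/ρ_m.
e = Δ ρ_m/(ρ_m − ρ_c) = 0.818 km × 3.33/0.66 = 4.13 km.

4.13 km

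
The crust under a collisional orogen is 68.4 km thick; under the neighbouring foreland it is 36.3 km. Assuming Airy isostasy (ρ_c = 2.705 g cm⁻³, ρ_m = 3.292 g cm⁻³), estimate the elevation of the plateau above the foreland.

Excess crust Δ = 68.4 km − 36.3 km = 32.1 km, split between elevation h and root r with h + r = Δ.
Airy balance ρ_c h = (ρ_m − ρ_c) r gives r = h ρ_c/(ρ_m − ρ_c), so h (1 + ρ_c/(ρ_m − ρ_c)) = Δ, i.e. h = Δ (ρ_m − ρ_c)/ρ_m.
h = 32.1 km × 0.587/3.292 = 5.72 km.

5.72 km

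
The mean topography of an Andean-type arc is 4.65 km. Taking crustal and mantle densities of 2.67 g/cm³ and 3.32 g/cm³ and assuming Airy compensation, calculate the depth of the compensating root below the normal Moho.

19.1 km

Isostatic balance requires: the weight of the topography is balanced by the buoyancy of the root, ρ_c h = (ρ_m − ρ_c) r.
r = h · ρ_c / (ρ_m − ρ_c) = 4.65 km × 2.67 / (3.32 − 2.67) = 19.1 km.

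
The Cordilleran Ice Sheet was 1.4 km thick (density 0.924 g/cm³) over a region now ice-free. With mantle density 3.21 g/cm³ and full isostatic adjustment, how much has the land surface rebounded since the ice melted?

Removing the load lets mantle flow back in; uplift u satisfies ρ_ice t = ρ_m u.
u = t ρ_ice/ρ_m = 1.4 km × 0.924/3.21 = 0.403 km.

0.403 km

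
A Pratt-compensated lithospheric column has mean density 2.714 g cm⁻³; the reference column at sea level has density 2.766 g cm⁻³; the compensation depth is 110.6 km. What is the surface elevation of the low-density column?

ρ_ref D = ρ (D + h) → h = D (ρ_ref − ρ)/ρ.
h = 110.6 km × (2.766 − 2.714)/2.714 = 2.12 km.

2.12 km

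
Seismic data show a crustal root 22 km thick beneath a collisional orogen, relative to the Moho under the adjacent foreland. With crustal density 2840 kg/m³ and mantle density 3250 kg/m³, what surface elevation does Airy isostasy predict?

3.18 km

Balancing pressure at the compensation depth: ρ_c h = (ρ_m − ρ_c) r.
h = r (ρ_m − ρ_c) / ρ_c = 22 km × (3250 − 2840) / 2840 = 3.18 km.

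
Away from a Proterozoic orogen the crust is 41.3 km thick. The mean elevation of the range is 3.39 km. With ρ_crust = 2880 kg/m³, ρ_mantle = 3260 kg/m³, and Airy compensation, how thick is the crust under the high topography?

Root depth r = h ρ_c / (ρ_m − ρ_c) = 3.39 km × 2880 / 380 = 25.69 km.
Total thickness = T + h + r = 41.3 km + 3.39 km + 25.69 km = 70.4 km.

70.4 km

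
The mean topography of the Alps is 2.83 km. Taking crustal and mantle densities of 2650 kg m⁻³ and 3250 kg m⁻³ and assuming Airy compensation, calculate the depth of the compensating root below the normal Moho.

Isostatic balance requires: the weight of the topography is balanced by the buoyancy of the root, ρ_c h = (ρ_m − ρ_c) r.
r = h · ρ_c / (ρ_m − ρ_c) = 2.83 km × 2650 / (3250 − 2650) = 12.5 km.

12.5 km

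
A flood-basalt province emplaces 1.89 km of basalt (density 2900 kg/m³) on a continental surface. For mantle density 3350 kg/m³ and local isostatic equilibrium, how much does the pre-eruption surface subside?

1.64 km

Subaerial loading: s = t ρ_load / ρ_m.
s = 1.89 km × 2900/3350 = 1.64 km.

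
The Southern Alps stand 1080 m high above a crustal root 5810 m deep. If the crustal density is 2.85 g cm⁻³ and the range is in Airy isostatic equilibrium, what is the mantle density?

Airy balance: ρ_c h = (ρ_m − ρ_c) r → ρ_m = ρ_c (1 + h/r).
ρ_m = 2.85 × (1 + 1080 m/5810 m) = 3.38 g cm⁻³.

3.38 g cm⁻³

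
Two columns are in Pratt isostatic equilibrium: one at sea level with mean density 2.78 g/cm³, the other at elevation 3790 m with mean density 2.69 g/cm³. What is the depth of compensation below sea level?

113000 m

ρ_ref D = ρ (D + h) → D (ρ_ref − ρ) = ρ h.
D = ρ h/(ρ_ref − ρ) = 2.69 × 3790 m/(2.78 − 2.69) = 113000 m.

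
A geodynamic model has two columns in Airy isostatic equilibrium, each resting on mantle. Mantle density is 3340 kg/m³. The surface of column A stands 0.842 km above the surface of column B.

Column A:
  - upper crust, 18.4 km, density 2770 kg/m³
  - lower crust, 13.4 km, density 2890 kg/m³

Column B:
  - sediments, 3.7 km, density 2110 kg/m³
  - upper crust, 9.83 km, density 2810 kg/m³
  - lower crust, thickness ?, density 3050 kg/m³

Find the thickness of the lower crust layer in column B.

13.6 km

Take the compensation level at the base of the deeper column (depth z_c below the surface of column A) and equate Σ ρ_i t_i down to z_c; mantle fills any gap and the z_c terms cancel.
Column A: 18.4×2770 + 13.4×2890 + (z_c − 31.8)×3340
Column B: 0.842×0 + 3.7×2110 + 9.83×2810 + x×3050 + (z_c − 0.842 − 13.53 − x)×3340
The z_c×3340 term appears on both sides and cancels. Collect the known terms of each column as K = Σ(ρt)_known − 3340 × (depth of known layers): K_A = 89694 − 3340×31.8 = −16518; K_B = 35429.3 − 3340×(0.842 + 13.53) = −12573.18.
Balance: K_A = K_B − x×(3340 − 3050), so x = (K_B − K_A)/(3340 − 3050) = 3944.82/290 = 13.6 km.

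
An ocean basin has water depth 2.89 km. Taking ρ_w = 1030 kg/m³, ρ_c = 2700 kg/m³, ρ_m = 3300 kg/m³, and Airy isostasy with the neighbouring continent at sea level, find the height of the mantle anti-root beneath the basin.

For local isostatic compensation: replacing crust with seawater at the top is compensated by replacing crust with mantle at the base: d (ρ_c − ρ_w) = a (ρ_m − ρ_c).
a = d (ρ_c − ρ_w)/(ρ_m − ρ_c) = 2.89 km × 1670/600 = 8.04 km.

8.04 km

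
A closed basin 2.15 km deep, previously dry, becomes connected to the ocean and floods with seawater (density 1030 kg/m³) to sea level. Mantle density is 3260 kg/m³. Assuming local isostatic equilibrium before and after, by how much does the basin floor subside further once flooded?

0.993 km

After flooding the water column is d + s deep. Its weight must equal the weight of mantle displaced by the extra subsidence s: (d + s) ρ_w = s ρ_m.
s = d ρ_w / (ρ_m − ρ_w) = 2.15 km × 1030/(3260 − 1030) = 0.993 km.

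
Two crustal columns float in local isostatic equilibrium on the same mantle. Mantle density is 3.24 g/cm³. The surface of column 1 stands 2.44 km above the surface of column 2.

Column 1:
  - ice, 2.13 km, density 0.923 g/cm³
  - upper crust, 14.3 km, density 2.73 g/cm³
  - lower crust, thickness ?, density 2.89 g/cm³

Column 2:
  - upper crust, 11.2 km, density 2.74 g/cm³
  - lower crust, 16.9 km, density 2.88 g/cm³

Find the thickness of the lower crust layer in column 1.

Take the compensation level at the base of the deeper column (depth z_c below the surface of column 1) and equate Σ ρ_i t_i down to z_c; mantle fills any gap and the z_c terms cancel.
Column 1: 2.13×0.923 + 14.3×2.73 + x×2.89 + (z_c − 16.43 − x)×3.24
Column 2: 2.44×0 + 11.2×2.74 + 16.9×2.88 + (z_c − 2.44 − 28.1)×3.24
The z_c×3.24 term appears on both sides and cancels. Collect the known terms of each column as K = Σ(ρt)_known − 3.24 × (depth of known layers): K_1 = 41.00499 − 3.24×16.43 = −12.22821; K_2 = 79.36 − 3.24×(2.44 + 28.1) = −19.5896.
Balance: K_1 − x×(3.24 − 2.89) = K_2, so x = (K_1 − K_2)/(3.24 − 2.89) = 7.36139/0.35 = 21 km.

21 km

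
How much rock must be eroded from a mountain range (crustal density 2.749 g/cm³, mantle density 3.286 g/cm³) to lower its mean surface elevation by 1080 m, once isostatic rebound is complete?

Net drop Δ = e − u = e − e ρ_c/ρ_m = e (ρ_m − ρ_c)/ρ_m.
e = Δ ρ_m/(ρ_m − ρ_c) = 1080 m × 3.286/0.537 = 6610 m.

6610 m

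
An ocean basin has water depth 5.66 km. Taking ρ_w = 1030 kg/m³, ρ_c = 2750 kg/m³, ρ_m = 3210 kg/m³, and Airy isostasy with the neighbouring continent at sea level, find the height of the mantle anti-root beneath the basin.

Isostatic balance requires: replacing crust with seawater at the top is compensated by replacing crust with mantle at the base: d (ρ_c − ρ_w) = a (ρ_m − ρ_c).
a = d (ρ_c − ρ_w)/(ρ_m − ρ_c) = 5.66 km × 1720/460 = 21.2 km.

21.2 km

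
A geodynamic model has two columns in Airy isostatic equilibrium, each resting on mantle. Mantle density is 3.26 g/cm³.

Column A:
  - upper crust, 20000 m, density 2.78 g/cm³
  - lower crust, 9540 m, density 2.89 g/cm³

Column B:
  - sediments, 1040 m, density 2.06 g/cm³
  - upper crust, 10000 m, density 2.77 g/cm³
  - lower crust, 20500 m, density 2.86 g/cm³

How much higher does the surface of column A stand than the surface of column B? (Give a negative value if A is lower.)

−374 m

For any compensation level in the mantle, the mantle terms cancel and isostasy reduces to e = (Σt_A − Σt_B) − (Σ(ρt)_A − Σ(ρt)_B) / ρ_m.
Σt_A = 29540 m; Σt_B = 31540 m; Σ(ρt)_A = 83170.6; Σ(ρt)_B = 88472.4 (in m·g/cm³).
e = (29540 − 31540) − (83170.6 − 88472.4) / 3.26 = −374 m.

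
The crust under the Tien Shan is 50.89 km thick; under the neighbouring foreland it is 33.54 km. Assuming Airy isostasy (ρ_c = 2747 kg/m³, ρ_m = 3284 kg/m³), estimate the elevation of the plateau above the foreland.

2.84 km

Excess crust Δ = 50.89 km − 33.54 km = 17.35 km, split between elevation h and root r with h + r = Δ.
Airy balance ρ_c h = (ρ_m − ρ_c) r gives r = h ρ_c/(ρ_m − ρ_c), so h (1 + ρ_c/(ρ_m − ρ_c)) = Δ, i.e. h = Δ (ρ_m − ρ_c)/ρ_m.
h = 17.35 km × 537/3284 = 2.84 km.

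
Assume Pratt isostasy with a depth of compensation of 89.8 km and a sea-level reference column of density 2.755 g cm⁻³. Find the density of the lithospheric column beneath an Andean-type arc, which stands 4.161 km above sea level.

Pratt balance: ρ_ref D = ρ (D + h).
ρ = ρ_ref D/(D + h) = 2.755 × 89.8 km/(89.8 km + 4.161 km) = 2.63 g cm⁻³.

2.63 g cm⁻³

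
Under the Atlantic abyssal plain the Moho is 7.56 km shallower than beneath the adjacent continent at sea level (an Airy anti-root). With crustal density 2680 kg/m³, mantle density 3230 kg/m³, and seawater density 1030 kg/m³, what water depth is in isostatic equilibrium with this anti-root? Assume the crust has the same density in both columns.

2.52 km

Replacing a thickness d of crust by seawater at the top must be balanced by replacing crust with mantle at the base: d (ρ_c − ρ_w) = a (ρ_m − ρ_c).
d = a (ρ_m − ρ_c)/(ρ_c − ρ_w) = 7.56 km × 550/1650 = 2.52 km.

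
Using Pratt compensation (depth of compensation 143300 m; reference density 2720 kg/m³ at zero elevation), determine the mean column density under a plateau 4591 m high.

2640 kg/m³

Pratt balance: ρ_ref D = ρ (D + h).
ρ = ρ_ref D/(D + h) = 2720 × 143300 m/(143300 m + 4591 m) = 2640 kg/m³.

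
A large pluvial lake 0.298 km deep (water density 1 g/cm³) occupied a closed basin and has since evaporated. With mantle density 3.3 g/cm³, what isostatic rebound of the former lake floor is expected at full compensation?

0.0903 km

u = d ρ_w/ρ_m = 0.298 km × 1/3.3 = 0.0903 km.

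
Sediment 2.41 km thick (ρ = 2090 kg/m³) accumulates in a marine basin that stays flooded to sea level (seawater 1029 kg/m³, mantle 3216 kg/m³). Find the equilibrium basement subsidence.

Submarine loading: the sediment displaces seawater, and the subsidence is in turn flooded, so s (ρ_m − ρ_w) = t (ρ_sed − ρ_w).
s = 2.41 km × (2090 − 1029) / (3216 − 1029) = 1.17 km.

1.17 km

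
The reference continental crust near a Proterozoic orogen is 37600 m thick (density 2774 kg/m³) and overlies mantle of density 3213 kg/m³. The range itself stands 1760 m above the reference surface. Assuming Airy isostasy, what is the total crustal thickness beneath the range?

Root depth r = h ρ_c / (ρ_m − ρ_c) = 1760 m × 2774 / 439 = 11120 m.
Total thickness = T + h + r = 37600 m + 1760 m + 11120 m = 50500 m.

50500 m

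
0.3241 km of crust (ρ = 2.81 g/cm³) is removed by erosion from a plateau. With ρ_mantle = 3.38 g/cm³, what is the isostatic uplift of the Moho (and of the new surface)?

Unloading: uplift u = e ρ_c/ρ_m = 0.3241 km × 2.81/3.38 = 0.269 km.

0.269 km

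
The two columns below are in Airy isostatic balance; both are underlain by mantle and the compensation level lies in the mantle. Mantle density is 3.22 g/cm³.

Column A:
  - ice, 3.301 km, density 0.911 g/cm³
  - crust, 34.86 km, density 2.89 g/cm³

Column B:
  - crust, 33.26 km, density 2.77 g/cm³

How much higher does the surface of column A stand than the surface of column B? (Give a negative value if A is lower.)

For any compensation level in the mantle, the mantle terms cancel and isostasy reduces to e = (Σt_A − Σt_B) − (Σ(ρt)_A − Σ(ρt)_B) / ρ_m.
Σt_A = 38.161 km; Σt_B = 33.26 km; Σ(ρt)_A = 103.752611; Σ(ρt)_B = 92.1302 (in km·g/cm³).
e = (38.161 − 33.26) − (103.752611 − 92.1302) / 3.22 = 1.29 km.

1.29 km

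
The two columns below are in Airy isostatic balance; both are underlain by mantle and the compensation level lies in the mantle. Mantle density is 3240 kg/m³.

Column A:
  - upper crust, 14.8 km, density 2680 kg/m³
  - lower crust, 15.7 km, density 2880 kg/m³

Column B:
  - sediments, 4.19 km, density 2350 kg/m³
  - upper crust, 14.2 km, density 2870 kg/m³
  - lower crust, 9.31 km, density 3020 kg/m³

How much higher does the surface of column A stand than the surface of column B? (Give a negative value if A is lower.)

For any compensation level in the mantle, the mantle terms cancel and isostasy reduces to e = (Σt_A − Σt_B) − (Σ(ρt)_A − Σ(ρt)_B) / ρ_m.
Σt_A = 30.5 km; Σt_B = 27.7 km; Σ(ρt)_A = 84880; Σ(ρt)_B = 78716.7 (in km·kg/m³).
e = (30.5 − 27.7) − (84880 − 78716.7) / 3240 = 0.898 km.

0.898 km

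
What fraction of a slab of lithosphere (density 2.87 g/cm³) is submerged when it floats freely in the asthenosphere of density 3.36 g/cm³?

85.4%

Submerged fraction = ρ_obj/ρ_fluid = 2.87/3.36 = 85.4%.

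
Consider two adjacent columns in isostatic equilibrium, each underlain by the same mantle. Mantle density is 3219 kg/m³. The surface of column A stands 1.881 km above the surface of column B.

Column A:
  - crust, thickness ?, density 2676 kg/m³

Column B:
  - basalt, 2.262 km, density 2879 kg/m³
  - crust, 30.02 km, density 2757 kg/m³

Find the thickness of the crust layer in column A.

Take the compensation level at the base of the deeper column (depth z_c below the surface of column A) and equate Σ ρ_i t_i down to z_c; mantle fills any gap and the z_c terms cancel.
Column A: x×2676 + (z_c − 0 − x)×3219
Column B: 1.881×0 + 2.262×2879 + 30.02×2757 + (z_c − 1.881 − 32.282)×3219
The z_c×3219 term appears on both sides and cancels. Collect the known terms of each column as K = Σ(ρt)_known − 3219 × (depth of known layers): K_A = 0 − 3219×0 = 0; K_B = 89277.438 − 3219×(1.881 + 32.282) = −20693.259.
Balance: K_A − x×(3219 − 2676) = K_B, so x = (K_A − K_B)/(3219 − 2676) = 20693.3/543 = 38.1 km.

38.1 km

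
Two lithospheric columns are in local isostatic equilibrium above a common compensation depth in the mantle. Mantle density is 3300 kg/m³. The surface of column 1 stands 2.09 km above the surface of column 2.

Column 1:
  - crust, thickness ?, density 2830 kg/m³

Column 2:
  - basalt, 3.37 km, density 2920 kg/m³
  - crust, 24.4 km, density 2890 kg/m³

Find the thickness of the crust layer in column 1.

38.7 km

Take the compensation level at the base of the deeper column (depth z_c below the surface of column 1) and equate Σ ρ_i t_i down to z_c; mantle fills any gap and the z_c terms cancel.
Column 1: x×2830 + (z_c − 0 − x)×3300
Column 2: 2.09×0 + 3.37×2920 + 24.4×2890 + (z_c − 2.09 − 27.77)×3300
The z_c×3300 term appears on both sides and cancels. Collect the known terms of each column as K = Σ(ρt)_known − 3300 × (depth of known layers): K_1 = 0 − 3300×0 = 0; K_2 = 80356.4 − 3300×(2.09 + 27.77) = −18181.6.
Balance: K_1 − x×(3300 − 2830) = K_2, so x = (K_1 − K_2)/(3300 − 2830) = 18181.6/470 = 38.7 km.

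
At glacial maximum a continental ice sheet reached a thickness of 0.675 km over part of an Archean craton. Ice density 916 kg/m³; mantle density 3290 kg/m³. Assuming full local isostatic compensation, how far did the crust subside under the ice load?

0.188 km

By Archimedes' principle applied to the lithosphere: the ice load ρ_ice t is balanced by mantle displaced below, ρ_m s.
s = t ρ_ice / ρ_m = 0.675 km × 916/3290 = 0.188 km.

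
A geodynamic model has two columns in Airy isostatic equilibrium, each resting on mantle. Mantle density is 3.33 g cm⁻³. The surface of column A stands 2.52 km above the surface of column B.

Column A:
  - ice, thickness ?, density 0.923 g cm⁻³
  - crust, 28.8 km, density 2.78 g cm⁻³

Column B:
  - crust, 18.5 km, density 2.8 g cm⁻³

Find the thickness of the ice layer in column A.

0.979 km

Take the compensation level at the base of the deeper column (depth z_c below the surface of column A) and equate Σ ρ_i t_i down to z_c; mantle fills any gap and the z_c terms cancel.
Column A: x×0.923 + 28.8×2.78 + (z_c − 28.8 − x)×3.33
Column B: 2.52×0 + 18.5×2.8 + (z_c − 2.52 − 18.5)×3.33
The z_c×3.33 term appears on both sides and cancels. Collect the known terms of each column as K = Σ(ρt)_known − 3.33 × (depth of known layers): K_A = 80.064 − 3.33×28.8 = −15.84; K_B = 51.8 − 3.33×(2.52 + 18.5) = −18.1966.
Balance: K_A − x×(3.33 − 0.923) = K_B, so x = (K_A − K_B)/(3.33 − 0.923) = 2.3566/2.407 = 0.979 km.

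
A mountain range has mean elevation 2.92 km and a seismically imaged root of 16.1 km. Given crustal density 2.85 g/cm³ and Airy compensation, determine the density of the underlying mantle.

Airy balance: ρ_c h = (ρ_m − ρ_c) r → ρ_m = ρ_c (1 + h/r).
ρ_m = 2.85 × (1 + 2.92 km/16.1 km) = 3.37 g/cm³.

3.37 g/cm³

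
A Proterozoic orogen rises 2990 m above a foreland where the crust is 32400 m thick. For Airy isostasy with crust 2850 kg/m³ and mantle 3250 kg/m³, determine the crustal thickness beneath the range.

Root depth r = h ρ_c / (ρ_m − ρ_c) = 2990 m × 2850 / 400 = 21300 m.
Total thickness = T + h + r = 32400 m + 2990 m + 21300 m = 56700 m.

56700 m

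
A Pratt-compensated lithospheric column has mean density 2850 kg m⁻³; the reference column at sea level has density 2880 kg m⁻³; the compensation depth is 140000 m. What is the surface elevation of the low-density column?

1470 m

ρ_ref D = ρ (D + h) → h = D (ρ_ref − ρ)/ρ.
h = 140000 m × (2880 − 2850)/2850 = 1470 m.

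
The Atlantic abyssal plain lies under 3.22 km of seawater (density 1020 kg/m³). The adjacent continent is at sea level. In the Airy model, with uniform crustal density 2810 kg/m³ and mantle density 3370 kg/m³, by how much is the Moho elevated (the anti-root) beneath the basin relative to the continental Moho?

10.3 km

For local isostatic compensation: replacing crust with seawater at the top is compensated by replacing crust with mantle at the base: d (ρ_c − ρ_w) = a (ρ_m − ρ_c).
a = d (ρ_c − ρ_w)/(ρ_m − ρ_c) = 3.22 km × 1790/560 = 10.3 km.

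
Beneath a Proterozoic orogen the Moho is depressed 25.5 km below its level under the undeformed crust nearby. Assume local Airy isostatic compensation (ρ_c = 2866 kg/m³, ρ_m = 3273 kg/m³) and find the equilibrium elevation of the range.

For local isostatic compensation: ρ_c h = (ρ_m − ρ_c) r.
h = r (ρ_m − ρ_c) / ρ_c = 25.5 km × (3273 − 2866) / 2866 = 3.62 km.

3.62 km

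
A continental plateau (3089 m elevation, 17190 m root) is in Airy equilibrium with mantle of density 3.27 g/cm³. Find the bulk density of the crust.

ρ_c h = (ρ_m − ρ_c) r → ρ_c (h + r) = ρ_m r → ρ_c = ρ_m r / (h + r).
ρ_c = 3.27 × 17190 m / (3089 m + 17190 m) = 2.77 g/cm³.

2.77 g/cm³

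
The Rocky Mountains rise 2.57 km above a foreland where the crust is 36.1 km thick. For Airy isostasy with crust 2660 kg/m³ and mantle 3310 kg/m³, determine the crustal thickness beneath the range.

Root depth r = h ρ_c / (ρ_m − ρ_c) = 2.57 km × 2660 / 650 = 10.52 km.
Total thickness = T + h + r = 36.1 km + 2.57 km + 10.52 km = 49.2 km.

49.2 km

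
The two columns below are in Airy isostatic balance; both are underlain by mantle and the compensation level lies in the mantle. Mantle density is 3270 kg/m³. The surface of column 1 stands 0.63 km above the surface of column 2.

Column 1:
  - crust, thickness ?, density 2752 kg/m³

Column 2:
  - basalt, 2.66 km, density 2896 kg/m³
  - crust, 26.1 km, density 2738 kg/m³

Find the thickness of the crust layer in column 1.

32.7 km

Take the compensation level at the base of the deeper column (depth z_c below the surface of column 1) and equate Σ ρ_i t_i down to z_c; mantle fills any gap and the z_c terms cancel.
Column 1: x×2752 + (z_c − 0 − x)×3270
Column 2: 0.63×0 + 2.66×2896 + 26.1×2738 + (z_c − 0.63 − 28.76)×3270
The z_c×3270 term appears on both sides and cancels. Collect the known terms of each column as K = Σ(ρt)_known − 3270 × (depth of known layers): K_1 = 0 − 3270×0 = 0; K_2 = 79165.16 − 3270×(0.63 + 28.76) = −16940.14.
Balance: K_1 − x×(3270 − 2752) = K_2, so x = (K_1 − K_2)/(3270 − 2752) = 16940.1/518 = 32.7 km.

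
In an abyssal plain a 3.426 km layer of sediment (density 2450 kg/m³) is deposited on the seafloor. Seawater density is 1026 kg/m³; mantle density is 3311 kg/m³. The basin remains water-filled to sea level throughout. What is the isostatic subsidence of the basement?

2.14 km

Submarine loading: the sediment displaces seawater, and the subsidence is in turn flooded, so s (ρ_m − ρ_w) = t (ρ_sed − ρ_w).
s = 3.426 km × (2450 − 1026) / (3311 − 1026) = 2.14 km.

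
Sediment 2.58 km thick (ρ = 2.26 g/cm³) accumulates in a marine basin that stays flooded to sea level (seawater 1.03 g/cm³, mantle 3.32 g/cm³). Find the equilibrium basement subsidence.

1.39 km

Submarine loading: the sediment displaces seawater, and the subsidence is in turn flooded, so s (ρ_m − ρ_w) = t (ρ_sed − ρ_w).
s = 2.58 km × (2.26 − 1.03) / (3.32 − 1.03) = 1.39 km.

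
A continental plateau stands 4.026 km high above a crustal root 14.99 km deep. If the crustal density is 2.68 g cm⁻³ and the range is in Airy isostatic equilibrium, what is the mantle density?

3.4 g cm⁻³

Airy balance: ρ_c h = (ρ_m − ρ_c) r → ρ_m = ρ_c (1 + h/r).
ρ_m = 2.68 × (1 + 4.026 km/14.99 km) = 3.4 g cm⁻³.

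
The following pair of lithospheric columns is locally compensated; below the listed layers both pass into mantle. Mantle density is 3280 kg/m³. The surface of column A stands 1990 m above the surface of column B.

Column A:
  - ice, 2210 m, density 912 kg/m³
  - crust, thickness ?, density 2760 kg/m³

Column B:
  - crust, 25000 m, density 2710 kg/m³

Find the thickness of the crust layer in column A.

29900 m

Take the compensation level at the base of the deeper column (depth z_c below the surface of column A) and equate Σ ρ_i t_i down to z_c; mantle fills any gap and the z_c terms cancel.
Column A: 2210×912 + x×2760 + (z_c − 2210 − x)×3280
Column B: 1990×0 + 25000×2710 + (z_c − 1990 − 25000)×3280
The z_c×3280 term appears on both sides and cancels. Collect the known terms of each column as K = Σ(ρt)_known − 3280 × (depth of known layers): K_A = 2015520 − 3280×2210 = −5233280; K_B = 67750000 − 3280×(1990 + 25000) = −20777200.
Balance: K_A − x×(3280 − 2760) = K_B, so x = (K_A − K_B)/(3280 − 2760) = 15543900/520 = 29900 m.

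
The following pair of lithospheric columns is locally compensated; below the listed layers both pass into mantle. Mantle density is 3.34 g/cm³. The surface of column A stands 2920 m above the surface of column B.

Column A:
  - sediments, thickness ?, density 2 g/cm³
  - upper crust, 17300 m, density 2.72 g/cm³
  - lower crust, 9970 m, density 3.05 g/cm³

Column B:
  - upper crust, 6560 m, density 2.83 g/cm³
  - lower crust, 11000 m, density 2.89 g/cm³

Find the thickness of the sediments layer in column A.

3310 m

Take the compensation level at the base of the deeper column (depth z_c below the surface of column A) and equate Σ ρ_i t_i down to z_c; mantle fills any gap and the z_c terms cancel.
Column A: x×2 + 17300×2.72 + 9970×3.05 + (z_c − 27270 − x)×3.34
Column B: 2920×0 + 6560×2.83 + 11000×2.89 + (z_c − 2920 − 17560)×3.34
The z_c×3.34 term appears on both sides and cancels. Collect the known terms of each column as K = Σ(ρt)_known − 3.34 × (depth of known layers): K_A = 77464.5 − 3.34×27270 = −13617.3; K_B = 50354.8 − 3.34×(2920 + 17560) = −18048.4.
Balance: K_A − x×(3.34 − 2) = K_B, so x = (K_A − K_B)/(3.34 − 2) = 4431.1/1.34 = 3310 m.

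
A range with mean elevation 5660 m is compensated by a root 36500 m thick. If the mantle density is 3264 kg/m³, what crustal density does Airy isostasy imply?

ρ_c h = (ρ_m − ρ_c) r → ρ_c (h + r) = ρ_m r → ρ_c = ρ_m r / (h + r).
ρ_c = 3264 × 36500 m / (5660 m + 36500 m) = 2830 kg/m³.

2830 kg/m³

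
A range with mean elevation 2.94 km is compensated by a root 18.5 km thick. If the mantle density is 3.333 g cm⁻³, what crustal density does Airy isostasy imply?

ρ_c h = (ρ_m − ρ_c) r → ρ_c (h + r) = ρ_m r → ρ_c = ρ_m r / (h + r).
ρ_c = 3.333 × 18.5 km / (2.94 km + 18.5 km) = 2.88 g cm⁻³.

2.88 g cm⁻³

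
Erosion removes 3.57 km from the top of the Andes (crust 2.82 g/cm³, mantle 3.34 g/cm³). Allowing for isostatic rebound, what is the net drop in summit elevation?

Rebound u = e ρ_c/ρ_m = 3.57 km × 2.82/3.34 = 3.014 km.
Net surface drop = e − u = 3.57 km − 3.014 km = e (ρ_m − ρ_c)/ρ_m = 0.556 km.

0.556 km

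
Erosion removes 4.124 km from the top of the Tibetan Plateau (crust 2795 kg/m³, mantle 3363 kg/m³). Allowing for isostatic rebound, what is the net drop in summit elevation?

Rebound u = e ρ_c/ρ_m = 4.124 km × 2795/3363 = 3.427 km.
Net surface drop = e − u = 4.124 km − 3.427 km = e (ρ_m − ρ_c)/ρ_m = 0.697 km.

0.697 km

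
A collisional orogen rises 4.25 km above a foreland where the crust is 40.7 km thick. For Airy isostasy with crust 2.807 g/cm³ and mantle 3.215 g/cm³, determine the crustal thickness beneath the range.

Root depth r = h ρ_c / (ρ_m − ρ_c) = 4.25 km × 2.807 / 0.408 = 29.24 km.
Total thickness = T + h + r = 40.7 km + 4.25 km + 29.24 km = 74.2 km.

74.2 km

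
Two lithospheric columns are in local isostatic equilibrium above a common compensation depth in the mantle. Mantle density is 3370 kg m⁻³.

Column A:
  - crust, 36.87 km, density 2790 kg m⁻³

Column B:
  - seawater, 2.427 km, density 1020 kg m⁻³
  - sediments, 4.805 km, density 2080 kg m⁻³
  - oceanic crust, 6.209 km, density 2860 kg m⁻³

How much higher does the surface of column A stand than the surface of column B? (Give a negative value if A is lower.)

1.87 km

For any compensation level in the mantle, the mantle terms cancel and isostasy reduces to e = (Σt_A − Σt_B) − (Σ(ρt)_A − Σ(ρt)_B) / ρ_m.
Σt_A = 36.87 km; Σt_B = 13.441 km; Σ(ρt)_A = 102867.3; Σ(ρt)_B = 30227.68 (in km·kg m⁻³).
e = (36.87 − 13.441) − (102867.3 − 30227.68) / 3370 = 1.87 km.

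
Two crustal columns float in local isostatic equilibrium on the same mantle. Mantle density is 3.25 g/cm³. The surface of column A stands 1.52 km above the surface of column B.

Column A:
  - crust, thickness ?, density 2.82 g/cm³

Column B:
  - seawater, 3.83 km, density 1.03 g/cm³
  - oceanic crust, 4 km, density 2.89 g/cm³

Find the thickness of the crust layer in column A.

Take the compensation level at the base of the deeper column (depth z_c below the surface of column A) and equate Σ ρ_i t_i down to z_c; mantle fills any gap and the z_c terms cancel.
Column A: x×2.82 + (z_c − 0 − x)×3.25
Column B: 1.52×0 + 3.83×1.03 + 4×2.89 + (z_c − 1.52 − 7.83)×3.25
The z_c×3.25 term appears on both sides and cancels. Collect the known terms of each column as K = Σ(ρt)_known − 3.25 × (depth of known layers): K_A = 0 − 3.25×0 = 0; K_B = 15.5049 − 3.25×(1.52 + 7.83) = −14.8826.
Balance: K_A − x×(3.25 − 2.82) = K_B, so x = (K_A − K_B)/(3.25 − 2.82) = 14.8826/0.43 = 34.6 km.

34.6 km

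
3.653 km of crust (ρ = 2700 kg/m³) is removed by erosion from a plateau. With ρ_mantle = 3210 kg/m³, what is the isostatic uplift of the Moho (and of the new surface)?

3.07 km

Unloading: uplift u = e ρ_c/ρ_m = 3.653 km × 2700/3210 = 3.07 km.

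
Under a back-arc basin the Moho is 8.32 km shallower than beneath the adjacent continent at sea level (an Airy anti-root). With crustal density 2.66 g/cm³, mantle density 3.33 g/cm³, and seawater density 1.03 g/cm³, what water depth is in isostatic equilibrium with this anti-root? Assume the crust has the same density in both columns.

Replacing a thickness d of crust by seawater at the top must be balanced by replacing crust with mantle at the base: d (ρ_c − ρ_w) = a (ρ_m − ρ_c).
d = a (ρ_m − ρ_c)/(ρ_c − ρ_w) = 8.32 km × 0.67/1.63 = 3.42 km.

3.42 km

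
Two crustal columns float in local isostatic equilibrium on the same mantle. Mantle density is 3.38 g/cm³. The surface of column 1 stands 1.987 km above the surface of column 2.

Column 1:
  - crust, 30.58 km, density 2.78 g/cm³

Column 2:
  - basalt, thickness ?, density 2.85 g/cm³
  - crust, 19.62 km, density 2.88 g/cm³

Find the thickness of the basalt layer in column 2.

Take the compensation level at the base of the deeper column (depth z_c below the surface of column 1) and equate Σ ρ_i t_i down to z_c; mantle fills any gap and the z_c terms cancel.
Column 1: 30.58×2.78 + (z_c − 30.58)×3.38
Column 2: 1.987×0 + x×2.85 + 19.62×2.88 + (z_c − 1.987 − 19.62 − x)×3.38
The z_c×3.38 term appears on both sides and cancels. Collect the known terms of each column as K = Σ(ρt)_known − 3.38 × (depth of known layers): K_1 = 85.0124 − 3.38×30.58 = −18.348; K_2 = 56.5056 − 3.38×(1.987 + 19.62) = −16.52606.
Balance: K_1 = K_2 − x×(3.38 − 2.85), so x = (K_2 − K_1)/(3.38 − 2.85) = 1.82194/0.53 = 3.44 km.

3.44 km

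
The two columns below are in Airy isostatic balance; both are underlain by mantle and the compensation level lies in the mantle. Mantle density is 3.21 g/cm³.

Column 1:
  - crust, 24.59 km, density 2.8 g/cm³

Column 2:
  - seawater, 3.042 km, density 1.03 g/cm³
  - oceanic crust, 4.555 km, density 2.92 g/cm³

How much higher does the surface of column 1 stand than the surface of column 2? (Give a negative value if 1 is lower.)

For any compensation level in the mantle, the mantle terms cancel and isostasy reduces to e = (Σt_1 − Σt_2) − (Σ(ρt)_1 − Σ(ρt)_2) / ρ_m.
Σt_1 = 24.59 km; Σt_2 = 7.597 km; Σ(ρt)_1 = 68.852; Σ(ρt)_2 = 16.43386 (in km·g/cm³).
e = (24.59 − 7.597) − (68.852 − 16.43386) / 3.21 = 0.663 km.

0.663 km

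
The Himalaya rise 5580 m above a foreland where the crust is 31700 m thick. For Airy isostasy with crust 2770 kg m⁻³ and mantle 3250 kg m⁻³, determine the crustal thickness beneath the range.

Root depth r = h ρ_c / (ρ_m − ρ_c) = 5580 m × 2770 / 480 = 32200 m.
Total thickness = T + h + r = 31700 m + 5580 m + 32200 m = 69500 m.

69500 m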